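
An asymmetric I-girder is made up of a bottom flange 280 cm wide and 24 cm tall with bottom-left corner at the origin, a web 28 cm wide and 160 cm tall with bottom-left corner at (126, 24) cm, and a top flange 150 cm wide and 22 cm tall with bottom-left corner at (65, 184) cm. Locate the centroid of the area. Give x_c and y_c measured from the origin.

bottom flange: A = 280 × 24 = 6720.00, centroid at (140.00, 12.00).
web: A = 28 × 160 = 4480.00, centroid at (140.00, 104.00).
top flange: A = 150 × 22 = 3300.00, centroid at (140.00, 195.00).
ΣA = 14500.00 cm²
ΣAx_c = (6720.00)(140.00) + (4480.00)(140.00) + (3300.00)(140.00) = 2030000.00 cm³
ΣAy_c = (6720.00)(12.00) + (4480.00)(104.00) + (3300.00)(195.00) = 1190060.00 cm³
x_c = 2030000.00 / 14500.00 = 140.00 cm
y_c = 1190060.00 / 14500.00 = 82.07 cm

x_c = 140.00 cm, y_c = 82.07 cm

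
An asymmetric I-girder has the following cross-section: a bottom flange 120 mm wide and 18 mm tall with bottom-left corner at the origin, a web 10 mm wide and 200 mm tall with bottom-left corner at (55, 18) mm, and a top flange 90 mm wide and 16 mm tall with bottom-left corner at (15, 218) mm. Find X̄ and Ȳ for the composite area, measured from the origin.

bottom flange: A = 120 × 18 = 2160.00, centroid at (60.00, 9.00).
web: A = 10 × 200 = 2000.00, centroid at (60.00, 118.00).
top flange: A = 90 × 16 = 1440.00, centroid at (60.00, 226.00).
ΣA = 5600.00 mm²
ΣAX̄ = (2160.00)(60.00) + (2000.00)(60.00) + (1440.00)(60.00) = 336000.00 mm³
ΣAȲ = (2160.00)(9.00) + (2000.00)(118.00) + (1440.00)(226.00) = 580880.00 mm³
X̄ = 336000.00 / 5600.00 = 60.00 mm
Ȳ = 580880.00 / 5600.00 = 103.73 mm

X̄ = 60.00 mm, Ȳ = 103.73 mm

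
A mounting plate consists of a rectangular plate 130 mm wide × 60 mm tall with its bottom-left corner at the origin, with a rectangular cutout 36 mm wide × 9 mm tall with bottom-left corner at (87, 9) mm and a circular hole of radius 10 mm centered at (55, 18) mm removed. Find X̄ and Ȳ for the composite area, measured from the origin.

plate: A = 130 × 60 = 7800.00, centroid at (65.00, 30.00).
hole 1: A = −(36 × 9) = -324.00, centroid at (105.00, 13.50).
hole 2: A = −π·10² = -314.16, centroid at (55.00, 18.00).
ΣA = 7161.84 mm², ΣAX̄ = 455701.24 mm³, ΣAȲ = 223971.13 mm³.
X̄ = 455701.24/7161.84 = 63.63 mm; Ȳ = 223971.13/7161.84 = 31.27 mm.

X̄ = 63.63 mm, Ȳ = 31.27 mm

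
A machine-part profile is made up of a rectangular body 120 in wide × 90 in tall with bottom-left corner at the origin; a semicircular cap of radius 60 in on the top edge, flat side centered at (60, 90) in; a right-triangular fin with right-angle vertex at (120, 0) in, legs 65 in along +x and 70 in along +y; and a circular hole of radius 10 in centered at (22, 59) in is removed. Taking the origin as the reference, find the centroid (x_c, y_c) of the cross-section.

x_c = 70.74 in, y_c = 63.72 in

rectangular body: A = 120 × 90 = 10800.00, centroid at (60.00, 45.00).
semicircular top: A = ½π·60² = 5654.87, centroid at (60.00, 115.46).
triangular fin: A = ½·65·70 = 2275.00, centroid at (141.67, 23.33).
hole: A = −π·10² = -314.16, centroid at (22.00, 59.00).
ΣA = 18415.71 in²
ΣAx_c = (10800.00)(60.00) + (5654.87)(60.00) + (2275.00)(141.67) + (-314.16)(22.00) = 1302672.17 in³
ΣAy_c = (10800.00)(45.00) + (5654.87)(115.46) + (2275.00)(23.33) + (-314.16)(59.00) = 1173485.95 in³
x_c = 1302672.17 / 18415.71 = 70.74 in
y_c = 1173485.95 / 18415.71 = 63.72 in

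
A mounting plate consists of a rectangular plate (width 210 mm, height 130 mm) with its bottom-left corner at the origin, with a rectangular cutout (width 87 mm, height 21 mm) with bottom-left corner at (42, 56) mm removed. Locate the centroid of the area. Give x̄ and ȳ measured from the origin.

plate: A = 210 × 130 = 27300.00, centroid at (105.00, 65.00).
hole: A = −(87 × 21) = -1827.00, centroid at (85.50, 66.50).
ΣA = 25473.00 mm², ΣAx̄ = 2710291.50 mm³, ΣAȳ = 1653004.50 mm³.
x̄ = 2710291.50/25473.00 = 106.40 mm; ȳ = 1653004.50/25473.00 = 64.89 mm.

x̄ = 106.40 mm, ȳ = 64.89 mm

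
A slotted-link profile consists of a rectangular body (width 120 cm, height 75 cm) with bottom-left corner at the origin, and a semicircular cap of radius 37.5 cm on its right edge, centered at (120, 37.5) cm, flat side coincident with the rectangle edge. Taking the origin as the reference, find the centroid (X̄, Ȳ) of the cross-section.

rectangular body: A = 120 × 75 = 9000.00, centroid at (60.00, 37.50).
semicircular end: A = ½π·37.5² = 2208.93, centroid at (135.92, 37.50).
ΣA = 11208.93 cm², ΣAX̄ = 840228.13 cm³, ΣAȲ = 420334.96 cm³.
X̄ = 840228.13/11208.93 = 74.96 cm; Ȳ = 420334.96/11208.93 = 37.50 cm.

X̄ = 74.96 cm, Ȳ = 37.50 cm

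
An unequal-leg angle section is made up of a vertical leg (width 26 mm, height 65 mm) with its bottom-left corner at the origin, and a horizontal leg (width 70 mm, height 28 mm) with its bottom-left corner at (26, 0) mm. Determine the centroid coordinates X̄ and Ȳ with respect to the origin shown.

vertical leg: A = 26 × 65 = 1690.00, centroid at (13.00, 32.50).
horizontal leg: A = 70 × 28 = 1960.00, centroid at (61.00, 14.00).
ΣA = 3650.00 mm²
ΣAX̄ = (1690.00)(13.00) + (1960.00)(61.00) = 141530.00 mm³
ΣAȲ = (1690.00)(32.50) + (1960.00)(14.00) = 82365.00 mm³
X̄ = 141530.00 / 3650.00 = 38.78 mm
Ȳ = 82365.00 / 3650.00 = 22.57 mm

X̄ = 38.78 mm, Ȳ = 22.57 mm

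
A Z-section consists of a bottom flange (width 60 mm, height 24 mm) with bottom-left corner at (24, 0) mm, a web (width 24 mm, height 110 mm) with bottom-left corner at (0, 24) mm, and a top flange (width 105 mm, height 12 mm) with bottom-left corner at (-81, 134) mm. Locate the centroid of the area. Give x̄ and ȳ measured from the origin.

x̄ = 13.77 mm, ȳ = 75.33 mm

Part | A | x̄ᵢ | ȳᵢ | A·x̄ᵢ | A·ȳᵢ
bottom flange | 1440.00 | 54.00 | 12.00 | 77760.00 | 17280.00
web | 2640.00 | 12.00 | 79.00 | 31680.00 | 208560.00
top flange | 1260.00 | -28.50 | 140.00 | -35910.00 | 176400.00
Σ | 5340.00 |  |  | 73530.00 | 402240.00
x̄ = 73530.00 / 5340.00 = 13.77 mm
ȳ = 402240.00 / 5340.00 = 75.33 mm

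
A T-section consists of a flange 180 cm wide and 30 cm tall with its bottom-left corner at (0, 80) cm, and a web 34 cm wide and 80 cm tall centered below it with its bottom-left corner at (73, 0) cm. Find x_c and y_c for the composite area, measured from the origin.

web: A = 34 × 80 = 2720.00, centroid at (90.00, 40.00).
flange: A = 180 × 30 = 5400.00, centroid at (90.00, 95.00).
ΣA = 8120.00 cm²
ΣAx_c = (2720.00)(90.00) + (5400.00)(90.00) = 730800.00 cm³
ΣAy_c = (2720.00)(40.00) + (5400.00)(95.00) = 621800.00 cm³
x_c = 730800.00 / 8120.00 = 90.00 cm
y_c = 621800.00 / 8120.00 = 76.58 cm

x_c = 90.00 cm, y_c = 76.58 cm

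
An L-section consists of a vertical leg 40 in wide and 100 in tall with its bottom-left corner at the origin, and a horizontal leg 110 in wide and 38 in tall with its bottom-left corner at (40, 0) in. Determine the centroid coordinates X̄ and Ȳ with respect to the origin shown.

X̄ = 58.33 in, Ȳ = 34.16 in

Part | A | x̄ᵢ | ȳᵢ | A·x̄ᵢ | A·ȳᵢ
vertical leg | 4000.00 | 20.00 | 50.00 | 80000.00 | 200000.00
horizontal leg | 4180.00 | 95.00 | 19.00 | 397100.00 | 79420.00
Σ | 8180.00 |  |  | 477100.00 | 279420.00
X̄ = 477100.00 / 8180.00 = 58.33 in
Ȳ = 279420.00 / 8180.00 = 34.16 in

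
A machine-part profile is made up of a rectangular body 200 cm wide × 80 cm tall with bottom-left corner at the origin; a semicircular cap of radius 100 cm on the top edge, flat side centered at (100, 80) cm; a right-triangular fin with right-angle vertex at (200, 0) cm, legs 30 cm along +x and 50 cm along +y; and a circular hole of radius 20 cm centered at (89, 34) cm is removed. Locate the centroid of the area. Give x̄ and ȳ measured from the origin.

rectangular body: A = 200 × 80 = 16000.00, centroid at (100.00, 40.00).
semicircular top: A = ½π·100² = 15707.96, centroid at (100.00, 122.44).
triangular fin: A = ½·30·50 = 750.00, centroid at (210.00, 16.67).
hole: A = −π·20² = -1256.64, centroid at (89.00, 34.00).
ΣA = 31201.33 cm², ΣAx̄ = 3216455.63 cm³, ΣAȳ = 2533078.07 cm³.
x̄ = 3216455.63/31201.33 = 103.09 cm; ȳ = 2533078.07/31201.33 = 81.18 cm.

x̄ = 103.09 cm, ȳ = 81.18 cm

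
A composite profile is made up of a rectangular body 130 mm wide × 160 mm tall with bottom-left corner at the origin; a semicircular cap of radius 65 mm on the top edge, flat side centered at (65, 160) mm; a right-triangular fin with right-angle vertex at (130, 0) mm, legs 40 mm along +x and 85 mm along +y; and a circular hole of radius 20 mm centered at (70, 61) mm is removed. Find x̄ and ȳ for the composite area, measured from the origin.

rectangular body: A = 130 × 160 = 20800.00, centroid at (65.00, 80.00).
semicircular top: A = ½π·65² = 6636.61, centroid at (65.00, 187.59).
triangular fin: A = ½·40·85 = 1700.00, centroid at (143.33, 28.33).
hole: A = −π·20² = -1256.64, centroid at (70.00, 61.00).
ΣA = 27879.98 mm², ΣAx̄ = 1939082.01 mm³, ΣAȳ = 2880453.46 mm³.
x̄ = 1939082.01/27879.98 = 69.55 mm; ȳ = 2880453.46/27879.98 = 103.32 mm.

x̄ = 69.55 mm, ȳ = 103.32 mm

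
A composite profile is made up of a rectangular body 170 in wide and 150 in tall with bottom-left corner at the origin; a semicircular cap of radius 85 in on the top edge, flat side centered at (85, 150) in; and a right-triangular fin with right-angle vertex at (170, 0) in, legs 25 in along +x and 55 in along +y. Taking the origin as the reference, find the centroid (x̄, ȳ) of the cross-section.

x̄ = 86.71 in, ȳ = 107.55 in

rectangular body: A = 170 × 150 = 25500.00, centroid at (85.00, 75.00).
semicircular top: A = ½π·85² = 11349.00, centroid at (85.00, 186.08).
triangular fin: A = ½·25·55 = 687.50, centroid at (178.33, 18.33).
ΣA = 37536.50 in², ΣAx̄ = 3254769.46 in³, ΣAȳ = 4036871.35 in³.
x̄ = 3254769.46/37536.50 = 86.71 in; ȳ = 4036871.35/37536.50 = 107.55 in.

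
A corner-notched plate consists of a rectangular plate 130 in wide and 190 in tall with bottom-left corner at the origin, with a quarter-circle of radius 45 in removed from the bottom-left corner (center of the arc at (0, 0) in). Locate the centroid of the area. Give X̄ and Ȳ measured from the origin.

X̄ = 68.16 in, Ȳ = 100.22 in

Part | A | x̄ᵢ | ȳᵢ | A·x̄ᵢ | A·ȳᵢ
plate | 24700.00 | 65.00 | 95.00 | 1605500.00 | 2346500.00
removed quarter-circle | -1590.43 | 19.10 | 19.10 | -30375.00 | -30375.00
Σ | 23109.57 |  |  | 1575125.00 | 2316125.00
X̄ = 1575125.00 / 23109.57 = 68.16 in
Ȳ = 2316125.00 / 23109.57 = 100.22 in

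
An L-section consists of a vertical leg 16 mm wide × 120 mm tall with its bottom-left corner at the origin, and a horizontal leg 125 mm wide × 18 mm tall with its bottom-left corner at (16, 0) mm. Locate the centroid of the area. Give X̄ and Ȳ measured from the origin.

X̄ = 46.04 mm, Ȳ = 32.48 mm

Part | A | x̄ᵢ | ȳᵢ | A·x̄ᵢ | A·ȳᵢ
vertical leg | 1920.00 | 8.00 | 60.00 | 15360.00 | 115200.00
horizontal leg | 2250.00 | 78.50 | 9.00 | 176625.00 | 20250.00
Σ | 4170.00 |  |  | 191985.00 | 135450.00
X̄ = 191985.00 / 4170.00 = 46.04 mm
Ȳ = 135450.00 / 4170.00 = 32.48 mm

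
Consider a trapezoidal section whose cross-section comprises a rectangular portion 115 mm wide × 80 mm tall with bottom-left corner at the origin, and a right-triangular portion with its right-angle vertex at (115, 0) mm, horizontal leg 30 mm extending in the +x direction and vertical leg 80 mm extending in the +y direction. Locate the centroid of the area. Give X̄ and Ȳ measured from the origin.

rectangular portion: A = 115 × 80 = 9200.00, centroid at (57.50, 40.00).
triangular portion: A = ½·30·80 = 1200.00, centroid at (125.00, 26.67).
ΣA = 10400.00 mm²
ΣAX̄ = (9200.00)(57.50) + (1200.00)(125.00) = 679000.00 mm³
ΣAȲ = (9200.00)(40.00) + (1200.00)(26.67) = 400000.00 mm³
X̄ = 679000.00 / 10400.00 = 65.29 mm
Ȳ = 400000.00 / 10400.00 = 38.46 mm

X̄ = 65.29 mm, Ȳ = 38.46 mm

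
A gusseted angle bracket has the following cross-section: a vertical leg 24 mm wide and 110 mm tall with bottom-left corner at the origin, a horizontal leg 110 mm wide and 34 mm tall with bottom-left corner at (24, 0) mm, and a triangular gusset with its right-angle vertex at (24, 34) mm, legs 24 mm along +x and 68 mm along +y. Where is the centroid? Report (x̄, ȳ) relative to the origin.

vertical leg: A = 24 × 110 = 2640.00, centroid at (12.00, 55.00).
horizontal leg: A = 110 × 34 = 3740.00, centroid at (79.00, 17.00).
gusset: A = ½·24·68 = 816.00, centroid at (32.00, 56.67).
ΣA = 7196.00 mm², ΣAx̄ = 353252.00 mm³, ΣAȳ = 255020.00 mm³.
x̄ = 353252.00/7196.00 = 49.09 mm; ȳ = 255020.00/7196.00 = 35.44 mm.

x̄ = 49.09 mm, ȳ = 35.44 mm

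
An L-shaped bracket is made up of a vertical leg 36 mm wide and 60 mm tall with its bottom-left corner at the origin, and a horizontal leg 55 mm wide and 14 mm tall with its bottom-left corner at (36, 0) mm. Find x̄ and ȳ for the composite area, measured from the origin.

vertical leg: A = 36 × 60 = 2160.00, centroid at (18.00, 30.00).
horizontal leg: A = 55 × 14 = 770.00, centroid at (63.50, 7.00).
ΣA = 2930.00 mm², ΣAx̄ = 87775.00 mm³, ΣAȳ = 70190.00 mm³.
x̄ = 87775.00/2930.00 = 29.96 mm; ȳ = 70190.00/2930.00 = 23.96 mm.

x̄ = 29.96 mm, ȳ = 23.96 mm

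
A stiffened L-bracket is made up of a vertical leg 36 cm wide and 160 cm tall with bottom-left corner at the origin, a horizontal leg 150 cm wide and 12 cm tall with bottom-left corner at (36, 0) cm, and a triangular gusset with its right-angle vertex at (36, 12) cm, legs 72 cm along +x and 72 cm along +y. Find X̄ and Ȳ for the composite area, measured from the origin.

Part | A | x̄ᵢ | ȳᵢ | A·x̄ᵢ | A·ȳᵢ
vertical leg | 5760.00 | 18.00 | 80.00 | 103680.00 | 460800.00
horizontal leg | 1800.00 | 111.00 | 6.00 | 199800.00 | 10800.00
gusset | 2592.00 | 60.00 | 36.00 | 155520.00 | 93312.00
Σ | 10152.00 |  |  | 459000.00 | 564912.00
X̄ = 459000.00 / 10152.00 = 45.21 cm
Ȳ = 564912.00 / 10152.00 = 55.65 cm

X̄ = 45.21 cm, Ȳ = 55.65 cm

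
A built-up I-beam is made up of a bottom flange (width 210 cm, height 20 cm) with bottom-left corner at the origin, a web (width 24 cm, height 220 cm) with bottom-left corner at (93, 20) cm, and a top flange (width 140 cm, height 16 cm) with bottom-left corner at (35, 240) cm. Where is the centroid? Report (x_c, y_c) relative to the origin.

bottom flange: A = 210 × 20 = 4200.00, centroid at (105.00, 10.00).
web: A = 24 × 220 = 5280.00, centroid at (105.00, 130.00).
top flange: A = 140 × 16 = 2240.00, centroid at (105.00, 248.00).
ΣA = 11720.00 cm², ΣAx_c = 1230600.00 cm³, ΣAy_c = 1283920.00 cm³.
x_c = 1230600.00/11720.00 = 105.00 cm; y_c = 1283920.00/11720.00 = 109.55 cm.

x_c = 105.00 cm, y_c = 109.55 cm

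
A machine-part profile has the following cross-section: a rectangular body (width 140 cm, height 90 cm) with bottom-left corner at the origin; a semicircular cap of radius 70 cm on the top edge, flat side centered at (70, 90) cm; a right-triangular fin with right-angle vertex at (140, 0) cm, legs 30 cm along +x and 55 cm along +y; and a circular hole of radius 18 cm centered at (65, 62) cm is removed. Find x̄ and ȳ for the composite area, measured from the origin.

rectangular body: A = 140 × 90 = 12600.00, centroid at (70.00, 45.00).
semicircular top: A = ½π·70² = 7696.90, centroid at (70.00, 119.71).
triangular fin: A = ½·30·55 = 825.00, centroid at (150.00, 18.33).
hole: A = −π·18² = -1017.88, centroid at (65.00, 62.00).
ΣA = 20104.03 cm²
ΣAx̄ = (12600.00)(70.00) + (7696.90)(70.00) + (825.00)(150.00) + (-1017.88)(65.00) = 1478371.20 cm³
ΣAȳ = (12600.00)(45.00) + (7696.90)(119.71) + (825.00)(18.33) + (-1017.88)(62.00) = 1440404.53 cm³
x̄ = 1478371.20 / 20104.03 = 73.54 cm
ȳ = 1440404.53 / 20104.03 = 71.65 cm

x̄ = 73.54 cm, ȳ = 71.65 cm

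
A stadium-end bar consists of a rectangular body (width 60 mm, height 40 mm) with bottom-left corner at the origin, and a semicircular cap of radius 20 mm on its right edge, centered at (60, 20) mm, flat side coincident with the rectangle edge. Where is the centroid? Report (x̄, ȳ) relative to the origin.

rectangular body: A = 60 × 40 = 2400.00, centroid at (30.00, 20.00).
semicircular end: A = ½π·20² = 628.32, centroid at (68.49, 20.00).
ΣA = 3028.32 mm², ΣAx̄ = 115032.45 mm³, ΣAȳ = 60566.37 mm³.
x̄ = 115032.45/3028.32 = 37.99 mm; ȳ = 60566.37/3028.32 = 20.00 mm.

x̄ = 37.99 mm, ȳ = 20.00 mm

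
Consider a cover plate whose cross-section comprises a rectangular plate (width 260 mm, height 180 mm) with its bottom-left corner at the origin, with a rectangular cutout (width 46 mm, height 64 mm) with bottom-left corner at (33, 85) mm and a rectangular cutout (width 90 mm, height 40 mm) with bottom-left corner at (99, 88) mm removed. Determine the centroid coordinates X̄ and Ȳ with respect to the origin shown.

X̄ = 134.16 mm, Ȳ = 86.42 mm

plate: A = 260 × 180 = 46800.00, centroid at (130.00, 90.00).
hole 1: A = −(46 × 64) = -2944.00, centroid at (56.00, 117.00).
hole 2: A = −(90 × 40) = -3600.00, centroid at (144.00, 108.00).
ΣA = 40256.00 mm², ΣAX̄ = 5400736.00 mm³, ΣAȲ = 3478752.00 mm³.
X̄ = 5400736.00/40256.00 = 134.16 mm; Ȳ = 3478752.00/40256.00 = 86.42 mm.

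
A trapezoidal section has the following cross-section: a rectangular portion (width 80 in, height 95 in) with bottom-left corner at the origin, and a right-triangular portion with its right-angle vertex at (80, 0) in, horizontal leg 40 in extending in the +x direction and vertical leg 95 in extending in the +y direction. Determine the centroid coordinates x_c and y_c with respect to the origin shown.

Part | A | x̄ᵢ | ȳᵢ | A·x̄ᵢ | A·ȳᵢ
rectangular portion | 7600.00 | 40.00 | 47.50 | 304000.00 | 361000.00
triangular portion | 1900.00 | 93.33 | 31.67 | 177333.33 | 60166.67
Σ | 9500.00 |  |  | 481333.33 | 421166.67
x_c = 481333.33 / 9500.00 = 50.67 in
y_c = 421166.67 / 9500.00 = 44.33 in

x_c = 50.67 in, y_c = 44.33 in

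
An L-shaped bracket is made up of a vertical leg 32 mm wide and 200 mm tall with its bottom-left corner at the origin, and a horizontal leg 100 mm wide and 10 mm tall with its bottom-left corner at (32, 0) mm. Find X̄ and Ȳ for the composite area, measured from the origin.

Part | A | x̄ᵢ | ȳᵢ | A·x̄ᵢ | A·ȳᵢ
vertical leg | 6400.00 | 16.00 | 100.00 | 102400.00 | 640000.00
horizontal leg | 1000.00 | 82.00 | 5.00 | 82000.00 | 5000.00
Σ | 7400.00 |  |  | 184400.00 | 645000.00
X̄ = 184400.00 / 7400.00 = 24.92 mm
Ȳ = 645000.00 / 7400.00 = 87.16 mm

X̄ = 24.92 mm, Ȳ = 87.16 mm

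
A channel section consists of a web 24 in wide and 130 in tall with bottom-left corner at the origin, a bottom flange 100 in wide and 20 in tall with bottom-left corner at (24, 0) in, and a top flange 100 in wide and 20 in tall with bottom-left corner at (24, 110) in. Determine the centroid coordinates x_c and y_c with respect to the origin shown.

Part | A | x̄ᵢ | ȳᵢ | A·x̄ᵢ | A·ȳᵢ
web | 3120.00 | 12.00 | 65.00 | 37440.00 | 202800.00
bottom flange | 2000.00 | 74.00 | 10.00 | 148000.00 | 20000.00
top flange | 2000.00 | 74.00 | 120.00 | 148000.00 | 240000.00
Σ | 7120.00 |  |  | 333440.00 | 462800.00
x_c = 333440.00 / 7120.00 = 46.83 in
y_c = 462800.00 / 7120.00 = 65.00 in

x_c = 46.83 in, y_c = 65.00 in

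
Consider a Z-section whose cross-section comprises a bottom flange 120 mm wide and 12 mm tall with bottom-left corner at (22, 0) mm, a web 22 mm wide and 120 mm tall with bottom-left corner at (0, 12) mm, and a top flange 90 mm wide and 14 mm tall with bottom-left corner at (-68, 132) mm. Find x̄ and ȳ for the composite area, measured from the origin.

x̄ = 22.12 mm, ȳ = 70.01 mm

bottom flange: A = 120 × 12 = 1440.00, centroid at (82.00, 6.00).
web: A = 22 × 120 = 2640.00, centroid at (11.00, 72.00).
top flange: A = 90 × 14 = 1260.00, centroid at (-23.00, 139.00).
ΣA = 5340.00 mm²
ΣAx̄ = (1440.00)(82.00) + (2640.00)(11.00) + (1260.00)(-23.00) = 118140.00 mm³
ΣAȳ = (1440.00)(6.00) + (2640.00)(72.00) + (1260.00)(139.00) = 373860.00 mm³
x̄ = 118140.00 / 5340.00 = 22.12 mm
ȳ = 373860.00 / 5340.00 = 70.01 mm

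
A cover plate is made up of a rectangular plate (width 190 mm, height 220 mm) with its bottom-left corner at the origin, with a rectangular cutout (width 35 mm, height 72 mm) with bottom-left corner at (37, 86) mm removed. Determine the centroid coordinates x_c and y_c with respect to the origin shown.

x_c = 97.60 mm, y_c = 109.23 mm

Part | A | x̄ᵢ | ȳᵢ | A·x̄ᵢ | A·ȳᵢ
plate | 41800.00 | 95.00 | 110.00 | 3971000.00 | 4598000.00
hole | -2520.00 | 54.50 | 122.00 | -137340.00 | -307440.00
Σ | 39280.00 |  |  | 3833660.00 | 4290560.00
x_c = 3833660.00 / 39280.00 = 97.60 mm
y_c = 4290560.00 / 39280.00 = 109.23 mm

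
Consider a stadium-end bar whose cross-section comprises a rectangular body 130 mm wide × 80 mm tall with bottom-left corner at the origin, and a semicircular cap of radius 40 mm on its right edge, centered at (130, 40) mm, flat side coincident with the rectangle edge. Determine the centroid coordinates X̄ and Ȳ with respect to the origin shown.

rectangular body: A = 130 × 80 = 10400.00, centroid at (65.00, 40.00).
semicircular end: A = ½π·40² = 2513.27, centroid at (146.98, 40.00).
ΣA = 12913.27 mm², ΣAX̄ = 1045392.30 mm³, ΣAȲ = 516530.96 mm³.
X̄ = 1045392.30/12913.27 = 80.95 mm; Ȳ = 516530.96/12913.27 = 40.00 mm.

X̄ = 80.95 mm, Ȳ = 40.00 mm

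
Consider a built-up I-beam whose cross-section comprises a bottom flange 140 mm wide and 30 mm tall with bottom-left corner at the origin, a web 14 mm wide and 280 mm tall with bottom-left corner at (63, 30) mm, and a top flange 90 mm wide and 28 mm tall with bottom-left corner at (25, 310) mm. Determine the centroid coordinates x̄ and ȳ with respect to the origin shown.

Part | A | x̄ᵢ | ȳᵢ | A·x̄ᵢ | A·ȳᵢ
bottom flange | 4200.00 | 70.00 | 15.00 | 294000.00 | 63000.00
web | 3920.00 | 70.00 | 170.00 | 274400.00 | 666400.00
top flange | 2520.00 | 70.00 | 324.00 | 176400.00 | 816480.00
Σ | 10640.00 |  |  | 744800.00 | 1545880.00
x̄ = 744800.00 / 10640.00 = 70.00 mm
ȳ = 1545880.00 / 10640.00 = 145.29 mm

x̄ = 70.00 mm, ȳ = 145.29 mm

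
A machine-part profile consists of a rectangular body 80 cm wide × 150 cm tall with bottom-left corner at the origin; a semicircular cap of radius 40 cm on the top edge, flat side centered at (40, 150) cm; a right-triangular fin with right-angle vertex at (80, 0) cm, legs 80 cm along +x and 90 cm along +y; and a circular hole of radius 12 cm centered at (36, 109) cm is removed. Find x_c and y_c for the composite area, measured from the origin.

Part | A | x̄ᵢ | ȳᵢ | A·x̄ᵢ | A·ȳᵢ
rectangular body | 12000.00 | 40.00 | 75.00 | 480000.00 | 900000.00
semicircular top | 2513.27 | 40.00 | 166.98 | 100530.96 | 419657.79
triangular fin | 3600.00 | 106.67 | 30.00 | 384000.00 | 108000.00
hole | -452.39 | 36.00 | 109.00 | -16286.02 | -49310.44
Σ | 17660.88 |  |  | 948244.95 | 1378347.35
x_c = 948244.95 / 17660.88 = 53.69 cm
y_c = 1378347.35 / 17660.88 = 78.05 cm

x_c = 53.69 cm, y_c = 78.05 cm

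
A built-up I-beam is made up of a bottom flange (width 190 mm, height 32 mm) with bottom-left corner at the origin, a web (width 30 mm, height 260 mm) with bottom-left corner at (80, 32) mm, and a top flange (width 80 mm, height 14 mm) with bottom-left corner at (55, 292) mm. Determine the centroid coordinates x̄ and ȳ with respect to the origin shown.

x̄ = 95.00 mm, ȳ = 113.05 mm

bottom flange: A = 190 × 32 = 6080.00, centroid at (95.00, 16.00).
web: A = 30 × 260 = 7800.00, centroid at (95.00, 162.00).
top flange: A = 80 × 14 = 1120.00, centroid at (95.00, 299.00).
ΣA = 15000.00 mm²
ΣAx̄ = (6080.00)(95.00) + (7800.00)(95.00) + (1120.00)(95.00) = 1425000.00 mm³
ΣAȳ = (6080.00)(16.00) + (7800.00)(162.00) + (1120.00)(299.00) = 1695760.00 mm³
x̄ = 1425000.00 / 15000.00 = 95.00 mm
ȳ = 1695760.00 / 15000.00 = 113.05 mm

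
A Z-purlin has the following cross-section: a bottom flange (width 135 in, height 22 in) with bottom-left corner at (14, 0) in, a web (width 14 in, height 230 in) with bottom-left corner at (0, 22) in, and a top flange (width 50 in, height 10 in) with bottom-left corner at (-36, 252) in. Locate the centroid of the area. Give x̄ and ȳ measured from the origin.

x̄ = 38.73 in, ȳ = 90.03 in

bottom flange: A = 135 × 22 = 2970.00, centroid at (81.50, 11.00).
web: A = 14 × 230 = 3220.00, centroid at (7.00, 137.00).
top flange: A = 50 × 10 = 500.00, centroid at (-11.00, 257.00).
ΣA = 6690.00 in², ΣAx̄ = 259095.00 in³, ΣAȳ = 602310.00 in³.
x̄ = 259095.00/6690.00 = 38.73 in; ȳ = 602310.00/6690.00 = 90.03 in.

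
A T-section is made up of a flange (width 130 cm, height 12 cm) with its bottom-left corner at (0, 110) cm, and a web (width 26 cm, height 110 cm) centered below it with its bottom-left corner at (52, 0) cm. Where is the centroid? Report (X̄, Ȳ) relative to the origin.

X̄ = 65.00 cm, Ȳ = 76.53 cm

web: A = 26 × 110 = 2860.00, centroid at (65.00, 55.00).
flange: A = 130 × 12 = 1560.00, centroid at (65.00, 116.00).
ΣA = 4420.00 cm²
ΣAX̄ = (2860.00)(65.00) + (1560.00)(65.00) = 287300.00 cm³
ΣAȲ = (2860.00)(55.00) + (1560.00)(116.00) = 338260.00 cm³
X̄ = 287300.00 / 4420.00 = 65.00 cm
Ȳ = 338260.00 / 4420.00 = 76.53 cm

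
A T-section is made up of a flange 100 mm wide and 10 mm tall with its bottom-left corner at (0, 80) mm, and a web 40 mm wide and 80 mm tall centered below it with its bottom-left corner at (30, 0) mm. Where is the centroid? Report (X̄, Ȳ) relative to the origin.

web: A = 40 × 80 = 3200.00, centroid at (50.00, 40.00).
flange: A = 100 × 10 = 1000.00, centroid at (50.00, 85.00).
ΣA = 4200.00 mm²
ΣAX̄ = (3200.00)(50.00) + (1000.00)(50.00) = 210000.00 mm³
ΣAȲ = (3200.00)(40.00) + (1000.00)(85.00) = 213000.00 mm³
X̄ = 210000.00 / 4200.00 = 50.00 mm
Ȳ = 213000.00 / 4200.00 = 50.71 mm

X̄ = 50.00 mm, Ȳ = 50.71 mm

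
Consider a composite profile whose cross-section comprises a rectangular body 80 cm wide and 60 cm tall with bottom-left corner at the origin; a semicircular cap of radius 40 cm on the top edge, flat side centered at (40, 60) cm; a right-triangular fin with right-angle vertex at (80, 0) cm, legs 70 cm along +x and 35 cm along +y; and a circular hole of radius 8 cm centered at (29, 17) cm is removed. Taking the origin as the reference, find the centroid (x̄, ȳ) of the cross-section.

x̄ = 49.57 cm, ȳ = 41.78 cm

rectangular body: A = 80 × 60 = 4800.00, centroid at (40.00, 30.00).
semicircular top: A = ½π·40² = 2513.27, centroid at (40.00, 76.98).
triangular fin: A = ½·70·35 = 1225.00, centroid at (103.33, 11.67).
hole: A = −π·8² = -201.06, centroid at (29.00, 17.00).
ΣA = 8337.21 cm², ΣAx̄ = 413283.50 cm³, ΣAȳ = 348336.73 cm³.
x̄ = 413283.50/8337.21 = 49.57 cm; ȳ = 348336.73/8337.21 = 41.78 cm.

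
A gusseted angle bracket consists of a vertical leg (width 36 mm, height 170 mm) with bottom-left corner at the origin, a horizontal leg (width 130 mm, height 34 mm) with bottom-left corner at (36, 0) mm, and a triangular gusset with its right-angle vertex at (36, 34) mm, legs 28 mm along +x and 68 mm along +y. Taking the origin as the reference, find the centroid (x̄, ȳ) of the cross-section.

x̄ = 52.19 mm, ȳ = 56.50 mm

Part | A | x̄ᵢ | ȳᵢ | A·x̄ᵢ | A·ȳᵢ
vertical leg | 6120.00 | 18.00 | 85.00 | 110160.00 | 520200.00
horizontal leg | 4420.00 | 101.00 | 17.00 | 446420.00 | 75140.00
gusset | 952.00 | 45.33 | 56.67 | 43157.33 | 53946.67
Σ | 11492.00 |  |  | 599737.33 | 649286.67
x̄ = 599737.33 / 11492.00 = 52.19 mm
ȳ = 649286.67 / 11492.00 = 56.50 mm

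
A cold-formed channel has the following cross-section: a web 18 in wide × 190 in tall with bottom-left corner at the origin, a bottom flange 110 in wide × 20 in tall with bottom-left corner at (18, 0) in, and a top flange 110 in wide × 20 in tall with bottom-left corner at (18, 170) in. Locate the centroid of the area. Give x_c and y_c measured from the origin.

Part | A | x̄ᵢ | ȳᵢ | A·x̄ᵢ | A·ȳᵢ
web | 3420.00 | 9.00 | 95.00 | 30780.00 | 324900.00
bottom flange | 2200.00 | 73.00 | 10.00 | 160600.00 | 22000.00
top flange | 2200.00 | 73.00 | 180.00 | 160600.00 | 396000.00
Σ | 7820.00 |  |  | 351980.00 | 742900.00
x_c = 351980.00 / 7820.00 = 45.01 in
y_c = 742900.00 / 7820.00 = 95.00 in

x_c = 45.01 in, y_c = 95.00 in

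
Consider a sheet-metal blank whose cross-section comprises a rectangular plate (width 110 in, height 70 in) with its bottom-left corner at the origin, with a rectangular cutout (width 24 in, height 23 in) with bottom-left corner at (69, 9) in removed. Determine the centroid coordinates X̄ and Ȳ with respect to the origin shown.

Part | A | x̄ᵢ | ȳᵢ | A·x̄ᵢ | A·ȳᵢ
plate | 7700.00 | 55.00 | 35.00 | 423500.00 | 269500.00
hole | -552.00 | 81.00 | 20.50 | -44712.00 | -11316.00
Σ | 7148.00 |  |  | 378788.00 | 258184.00
X̄ = 378788.00 / 7148.00 = 52.99 in
Ȳ = 258184.00 / 7148.00 = 36.12 in

X̄ = 52.99 in, Ȳ = 36.12 in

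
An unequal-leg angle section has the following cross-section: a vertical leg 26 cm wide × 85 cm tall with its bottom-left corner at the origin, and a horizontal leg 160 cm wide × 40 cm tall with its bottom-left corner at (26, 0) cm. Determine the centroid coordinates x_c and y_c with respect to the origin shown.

vertical leg: A = 26 × 85 = 2210.00, centroid at (13.00, 42.50).
horizontal leg: A = 160 × 40 = 6400.00, centroid at (106.00, 20.00).
ΣA = 8610.00 cm²
ΣAx_c = (2210.00)(13.00) + (6400.00)(106.00) = 707130.00 cm³
ΣAy_c = (2210.00)(42.50) + (6400.00)(20.00) = 221925.00 cm³
x_c = 707130.00 / 8610.00 = 82.13 cm
y_c = 221925.00 / 8610.00 = 25.78 cm

x_c = 82.13 cm, y_c = 25.78 cm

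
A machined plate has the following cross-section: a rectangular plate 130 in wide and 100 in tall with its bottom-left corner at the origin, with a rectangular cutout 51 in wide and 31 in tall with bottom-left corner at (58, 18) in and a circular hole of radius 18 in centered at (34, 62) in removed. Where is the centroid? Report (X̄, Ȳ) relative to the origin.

plate: A = 130 × 100 = 13000.00, centroid at (65.00, 50.00).
hole 1: A = −(51 × 31) = -1581.00, centroid at (83.50, 33.50).
hole 2: A = −π·18² = -1017.88, centroid at (34.00, 62.00).
ΣA = 10401.12 in²
ΣAX̄ = (13000.00)(65.00) + (-1581.00)(83.50) + (-1017.88)(34.00) = 678378.72 in³
ΣAȲ = (13000.00)(50.00) + (-1581.00)(33.50) + (-1017.88)(62.00) = 533928.19 in³
X̄ = 678378.72 / 10401.12 = 65.22 in
Ȳ = 533928.19 / 10401.12 = 51.33 in

X̄ = 65.22 in, Ȳ = 51.33 in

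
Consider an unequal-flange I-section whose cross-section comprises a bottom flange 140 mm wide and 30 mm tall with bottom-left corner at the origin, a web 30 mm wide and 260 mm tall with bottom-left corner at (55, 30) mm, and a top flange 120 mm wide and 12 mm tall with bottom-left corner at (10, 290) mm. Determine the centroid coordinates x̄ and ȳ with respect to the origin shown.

Part | A | x̄ᵢ | ȳᵢ | A·x̄ᵢ | A·ȳᵢ
bottom flange | 4200.00 | 70.00 | 15.00 | 294000.00 | 63000.00
web | 7800.00 | 70.00 | 160.00 | 546000.00 | 1248000.00
top flange | 1440.00 | 70.00 | 296.00 | 100800.00 | 426240.00
Σ | 13440.00 |  |  | 940800.00 | 1737240.00
x̄ = 940800.00 / 13440.00 = 70.00 mm
ȳ = 1737240.00 / 13440.00 = 129.26 mm

x̄ = 70.00 mm, ȳ = 129.26 mm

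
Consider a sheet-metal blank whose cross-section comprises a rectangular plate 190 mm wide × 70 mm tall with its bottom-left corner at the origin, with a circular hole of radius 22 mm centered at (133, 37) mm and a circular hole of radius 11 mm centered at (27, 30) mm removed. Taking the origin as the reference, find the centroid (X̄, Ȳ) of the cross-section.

X̄ = 92.20 mm, Ȳ = 34.90 mm

plate: A = 190 × 70 = 13300.00, centroid at (95.00, 35.00).
hole 1: A = −π·22² = -1520.53, centroid at (133.00, 37.00).
hole 2: A = −π·11² = -380.13, centroid at (27.00, 30.00).
ΣA = 11399.34 mm², ΣAX̄ = 1051005.81 mm³, ΣAȲ = 397836.38 mm³.
X̄ = 1051005.81/11399.34 = 92.20 mm; Ȳ = 397836.38/11399.34 = 34.90 mm.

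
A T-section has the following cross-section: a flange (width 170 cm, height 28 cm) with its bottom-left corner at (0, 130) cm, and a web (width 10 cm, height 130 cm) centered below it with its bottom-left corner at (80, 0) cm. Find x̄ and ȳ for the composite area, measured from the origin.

x̄ = 85.00 cm, ȳ = 127.05 cm

Part | A | x̄ᵢ | ȳᵢ | A·x̄ᵢ | A·ȳᵢ
web | 1300.00 | 85.00 | 65.00 | 110500.00 | 84500.00
flange | 4760.00 | 85.00 | 144.00 | 404600.00 | 685440.00
Σ | 6060.00 |  |  | 515100.00 | 769940.00
x̄ = 515100.00 / 6060.00 = 85.00 cm
ȳ = 769940.00 / 6060.00 = 127.05 cm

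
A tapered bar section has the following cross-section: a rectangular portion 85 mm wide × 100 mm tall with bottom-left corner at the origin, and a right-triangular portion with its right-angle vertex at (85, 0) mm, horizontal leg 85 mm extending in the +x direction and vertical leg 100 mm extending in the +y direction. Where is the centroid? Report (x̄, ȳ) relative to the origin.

x̄ = 66.11 mm, ȳ = 44.44 mm

Part | A | x̄ᵢ | ȳᵢ | A·x̄ᵢ | A·ȳᵢ
rectangular portion | 8500.00 | 42.50 | 50.00 | 361250.00 | 425000.00
triangular portion | 4250.00 | 113.33 | 33.33 | 481666.67 | 141666.67
Σ | 12750.00 |  |  | 842916.67 | 566666.67
x̄ = 842916.67 / 12750.00 = 66.11 mm
ȳ = 566666.67 / 12750.00 = 44.44 mm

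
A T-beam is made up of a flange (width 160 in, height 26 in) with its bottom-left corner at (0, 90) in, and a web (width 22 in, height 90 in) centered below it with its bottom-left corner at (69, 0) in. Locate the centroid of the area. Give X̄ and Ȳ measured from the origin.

X̄ = 80.00 in, Ȳ = 84.30 in

Part | A | x̄ᵢ | ȳᵢ | A·x̄ᵢ | A·ȳᵢ
web | 1980.00 | 80.00 | 45.00 | 158400.00 | 89100.00
flange | 4160.00 | 80.00 | 103.00 | 332800.00 | 428480.00
Σ | 6140.00 |  |  | 491200.00 | 517580.00
X̄ = 491200.00 / 6140.00 = 80.00 in
Ȳ = 517580.00 / 6140.00 = 84.30 in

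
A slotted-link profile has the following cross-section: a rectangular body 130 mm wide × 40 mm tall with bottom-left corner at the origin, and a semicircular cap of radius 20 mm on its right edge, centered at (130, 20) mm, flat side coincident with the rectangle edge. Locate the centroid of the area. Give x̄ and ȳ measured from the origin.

Part | A | x̄ᵢ | ȳᵢ | A·x̄ᵢ | A·ȳᵢ
rectangular body | 5200.00 | 65.00 | 20.00 | 338000.00 | 104000.00
semicircular end | 628.32 | 138.49 | 20.00 | 87014.74 | 12566.37
Σ | 5828.32 |  |  | 425014.74 | 116566.37
x̄ = 425014.74 / 5828.32 = 72.92 mm
ȳ = 116566.37 / 5828.32 = 20.00 mm

x̄ = 72.92 mm, ȳ = 20.00 mm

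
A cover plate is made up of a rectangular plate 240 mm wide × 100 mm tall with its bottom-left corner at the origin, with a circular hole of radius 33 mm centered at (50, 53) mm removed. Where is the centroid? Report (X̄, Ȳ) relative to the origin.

plate: A = 240 × 100 = 24000.00, centroid at (120.00, 50.00).
hole: A = −π·33² = -3421.19, centroid at (50.00, 53.00).
ΣA = 20578.81 mm²
ΣAX̄ = (24000.00)(120.00) + (-3421.19)(50.00) = 2708940.28 mm³
ΣAȲ = (24000.00)(50.00) + (-3421.19)(53.00) = 1018676.70 mm³
X̄ = 2708940.28 / 20578.81 = 131.64 mm
Ȳ = 1018676.70 / 20578.81 = 49.50 mm

X̄ = 131.64 mm, Ȳ = 49.50 mm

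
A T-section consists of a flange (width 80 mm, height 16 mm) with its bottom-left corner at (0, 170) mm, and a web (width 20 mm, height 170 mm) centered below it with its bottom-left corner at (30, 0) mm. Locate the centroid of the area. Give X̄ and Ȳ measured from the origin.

web: A = 20 × 170 = 3400.00, centroid at (40.00, 85.00).
flange: A = 80 × 16 = 1280.00, centroid at (40.00, 178.00).
ΣA = 4680.00 mm², ΣAX̄ = 187200.00 mm³, ΣAȲ = 516840.00 mm³.
X̄ = 187200.00/4680.00 = 40.00 mm; Ȳ = 516840.00/4680.00 = 110.44 mm.

X̄ = 40.00 mm, Ȳ = 110.44 mm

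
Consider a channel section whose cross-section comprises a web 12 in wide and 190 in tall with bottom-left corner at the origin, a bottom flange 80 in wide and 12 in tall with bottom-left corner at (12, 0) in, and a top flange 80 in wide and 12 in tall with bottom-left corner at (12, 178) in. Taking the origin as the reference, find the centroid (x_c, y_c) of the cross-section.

x_c = 27.03 in, y_c = 95.00 in

web: A = 12 × 190 = 2280.00, centroid at (6.00, 95.00).
bottom flange: A = 80 × 12 = 960.00, centroid at (52.00, 6.00).
top flange: A = 80 × 12 = 960.00, centroid at (52.00, 184.00).
ΣA = 4200.00 in², ΣAx_c = 113520.00 in³, ΣAy_c = 399000.00 in³.
x_c = 113520.00/4200.00 = 27.03 in; y_c = 399000.00/4200.00 = 95.00 in.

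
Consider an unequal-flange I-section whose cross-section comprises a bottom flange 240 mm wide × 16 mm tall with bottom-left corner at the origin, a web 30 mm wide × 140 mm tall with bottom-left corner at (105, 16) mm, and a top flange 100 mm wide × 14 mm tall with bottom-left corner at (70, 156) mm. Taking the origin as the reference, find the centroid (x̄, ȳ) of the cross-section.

bottom flange: A = 240 × 16 = 3840.00, centroid at (120.00, 8.00).
web: A = 30 × 140 = 4200.00, centroid at (120.00, 86.00).
top flange: A = 100 × 14 = 1400.00, centroid at (120.00, 163.00).
ΣA = 9440.00 mm²
ΣAx̄ = (3840.00)(120.00) + (4200.00)(120.00) + (1400.00)(120.00) = 1132800.00 mm³
ΣAȳ = (3840.00)(8.00) + (4200.00)(86.00) + (1400.00)(163.00) = 620120.00 mm³
x̄ = 1132800.00 / 9440.00 = 120.00 mm
ȳ = 620120.00 / 9440.00 = 65.69 mm

x̄ = 120.00 mm, ȳ = 65.69 mm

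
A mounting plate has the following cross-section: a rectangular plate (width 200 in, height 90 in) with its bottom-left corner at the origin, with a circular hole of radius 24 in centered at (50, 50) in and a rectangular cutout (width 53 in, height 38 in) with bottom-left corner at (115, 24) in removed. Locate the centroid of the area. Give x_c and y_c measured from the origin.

x_c = 100.49 in, y_c = 44.65 in

Part | A | x̄ᵢ | ȳᵢ | A·x̄ᵢ | A·ȳᵢ
plate | 18000.00 | 100.00 | 45.00 | 1800000.00 | 810000.00
hole 1 | -1809.56 | 50.00 | 50.00 | -90477.87 | -90477.87
hole 2 | -2014.00 | 141.50 | 43.00 | -284981.00 | -86602.00
Σ | 14176.44 |  |  | 1424541.13 | 632920.13
x_c = 1424541.13 / 14176.44 = 100.49 in
y_c = 632920.13 / 14176.44 = 44.65 in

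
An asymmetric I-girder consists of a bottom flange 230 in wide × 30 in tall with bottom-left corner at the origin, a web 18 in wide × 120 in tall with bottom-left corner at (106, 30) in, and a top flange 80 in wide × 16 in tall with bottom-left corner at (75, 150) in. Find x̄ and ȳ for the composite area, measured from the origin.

Part | A | x̄ᵢ | ȳᵢ | A·x̄ᵢ | A·ȳᵢ
bottom flange | 6900.00 | 115.00 | 15.00 | 793500.00 | 103500.00
web | 2160.00 | 115.00 | 90.00 | 248400.00 | 194400.00
top flange | 1280.00 | 115.00 | 158.00 | 147200.00 | 202240.00
Σ | 10340.00 |  |  | 1189100.00 | 500140.00
x̄ = 1189100.00 / 10340.00 = 115.00 in
ȳ = 500140.00 / 10340.00 = 48.37 in

x̄ = 115.00 in, ȳ = 48.37 in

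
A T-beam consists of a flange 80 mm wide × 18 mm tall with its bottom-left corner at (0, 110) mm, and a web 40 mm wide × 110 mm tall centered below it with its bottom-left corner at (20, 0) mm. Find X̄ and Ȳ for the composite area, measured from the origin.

X̄ = 40.00 mm, Ȳ = 70.78 mm

web: A = 40 × 110 = 4400.00, centroid at (40.00, 55.00).
flange: A = 80 × 18 = 1440.00, centroid at (40.00, 119.00).
ΣA = 5840.00 mm²
ΣAX̄ = (4400.00)(40.00) + (1440.00)(40.00) = 233600.00 mm³
ΣAȲ = (4400.00)(55.00) + (1440.00)(119.00) = 413360.00 mm³
X̄ = 233600.00 / 5840.00 = 40.00 mm
Ȳ = 413360.00 / 5840.00 = 70.78 mm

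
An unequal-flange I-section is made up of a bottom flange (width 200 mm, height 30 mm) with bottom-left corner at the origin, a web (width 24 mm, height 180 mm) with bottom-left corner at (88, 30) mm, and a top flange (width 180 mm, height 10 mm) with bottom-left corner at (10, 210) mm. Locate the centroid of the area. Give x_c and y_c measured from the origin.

x_c = 100.00 mm, y_c = 82.13 mm

bottom flange: A = 200 × 30 = 6000.00, centroid at (100.00, 15.00).
web: A = 24 × 180 = 4320.00, centroid at (100.00, 120.00).
top flange: A = 180 × 10 = 1800.00, centroid at (100.00, 215.00).
ΣA = 12120.00 mm²
ΣAx_c = (6000.00)(100.00) + (4320.00)(100.00) + (1800.00)(100.00) = 1212000.00 mm³
ΣAy_c = (6000.00)(15.00) + (4320.00)(120.00) + (1800.00)(215.00) = 995400.00 mm³
x_c = 1212000.00 / 12120.00 = 100.00 mm
y_c = 995400.00 / 12120.00 = 82.13 mm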